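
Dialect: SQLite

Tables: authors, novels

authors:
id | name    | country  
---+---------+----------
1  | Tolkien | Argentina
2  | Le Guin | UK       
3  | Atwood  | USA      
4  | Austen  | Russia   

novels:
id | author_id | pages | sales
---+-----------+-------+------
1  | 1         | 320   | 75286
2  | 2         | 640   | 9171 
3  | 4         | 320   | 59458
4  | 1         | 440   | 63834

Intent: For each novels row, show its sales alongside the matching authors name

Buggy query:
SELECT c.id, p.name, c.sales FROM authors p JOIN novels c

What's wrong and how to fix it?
Bug: Missing join condition: each novels row is matched to all authors rows instead of just its own

Fix: Specify the join condition linking the foreign key to the parent id

Corrected query:
SELECT c.id, p.name, c.sales FROM authors p JOIN novels c ON c.author_id = p.id

Result:
id | name    | sales
---+---------+------
1  | Tolkien | 75286
2  | Le Guin | 9171 
3  | Austen  | 59458
4  | Tolkien | 63834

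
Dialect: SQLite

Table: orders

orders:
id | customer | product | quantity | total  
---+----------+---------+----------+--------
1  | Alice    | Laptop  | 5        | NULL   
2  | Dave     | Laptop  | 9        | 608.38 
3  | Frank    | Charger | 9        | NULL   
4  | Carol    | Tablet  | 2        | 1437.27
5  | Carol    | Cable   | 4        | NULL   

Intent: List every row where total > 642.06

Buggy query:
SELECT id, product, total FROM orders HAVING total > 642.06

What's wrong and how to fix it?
Bug: HAVING filters the output of aggregation, but this query has no GROUP BY and no aggregate functions, so SQLite rejects it (HAVING clause on a non-aggregate query); the condition here is per row

Fix: Replace HAVING with WHERE since the condition applies to individual rows

Corrected query:
SELECT id, product, total FROM orders WHERE total > 642.06

Result:
id | product | total  
---+---------+--------
4  | Tablet  | 1437.27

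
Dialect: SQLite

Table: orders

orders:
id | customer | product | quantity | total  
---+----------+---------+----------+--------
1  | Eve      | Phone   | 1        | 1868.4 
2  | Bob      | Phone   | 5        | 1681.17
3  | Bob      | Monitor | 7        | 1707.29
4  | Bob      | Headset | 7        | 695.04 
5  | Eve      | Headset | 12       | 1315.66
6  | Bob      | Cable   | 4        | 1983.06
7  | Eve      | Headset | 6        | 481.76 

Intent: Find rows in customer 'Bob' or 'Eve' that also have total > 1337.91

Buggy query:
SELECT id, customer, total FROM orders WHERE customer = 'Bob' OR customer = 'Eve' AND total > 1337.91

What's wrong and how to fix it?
Bug: AND binds tighter than OR, so this parses as customer = 'Bob' OR (customer = 'Eve' AND total > 1337.91)

Fix: Group the OR with parentheses (or use IN), then AND the threshold

Corrected query:
SELECT id, customer, total FROM orders WHERE (customer = 'Bob' OR customer = 'Eve') AND total > 1337.91

Result:
id | customer | total  
---+----------+--------
1  | Eve      | 1868.4 
2  | Bob      | 1681.17
3  | Bob      | 1707.29
6  | Bob      | 1983.06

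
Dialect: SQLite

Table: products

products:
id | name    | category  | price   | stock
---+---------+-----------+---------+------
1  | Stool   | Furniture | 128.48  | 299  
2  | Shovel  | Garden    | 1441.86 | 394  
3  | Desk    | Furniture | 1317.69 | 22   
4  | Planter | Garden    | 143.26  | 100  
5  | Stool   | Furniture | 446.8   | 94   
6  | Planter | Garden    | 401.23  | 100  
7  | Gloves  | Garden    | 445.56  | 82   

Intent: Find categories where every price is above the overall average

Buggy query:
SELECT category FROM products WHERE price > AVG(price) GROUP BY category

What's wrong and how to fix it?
Bug: AVG() is an aggregate; it can't sit directly in WHERE

Fix: Use a subquery for AVG and a HAVING MIN(...) filter so the condition holds for every row in the group

Corrected query:
SELECT category FROM products GROUP BY category HAVING MIN(price) > (SELECT AVG(price) FROM products)

Result:
(no rows)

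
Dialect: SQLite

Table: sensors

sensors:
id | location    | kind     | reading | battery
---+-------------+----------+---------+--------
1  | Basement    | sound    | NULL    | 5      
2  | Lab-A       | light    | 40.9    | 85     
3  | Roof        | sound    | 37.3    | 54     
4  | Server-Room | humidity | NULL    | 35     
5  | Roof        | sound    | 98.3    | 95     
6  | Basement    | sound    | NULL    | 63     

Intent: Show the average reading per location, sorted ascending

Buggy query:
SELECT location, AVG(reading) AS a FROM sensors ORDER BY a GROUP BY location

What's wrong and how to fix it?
Bug: ORDER BY appears before GROUP BY; SQL clause order requires GROUP BY first

Fix: Reorder: SELECT … FROM … GROUP BY … ORDER BY …

Corrected query:
SELECT location, AVG(reading) AS a FROM sensors GROUP BY location ORDER BY a

Result:
location    | a   
------------+-----
Basement    | NULL
Server-Room | NULL
Lab-A       | 40.9
Roof        | 67.8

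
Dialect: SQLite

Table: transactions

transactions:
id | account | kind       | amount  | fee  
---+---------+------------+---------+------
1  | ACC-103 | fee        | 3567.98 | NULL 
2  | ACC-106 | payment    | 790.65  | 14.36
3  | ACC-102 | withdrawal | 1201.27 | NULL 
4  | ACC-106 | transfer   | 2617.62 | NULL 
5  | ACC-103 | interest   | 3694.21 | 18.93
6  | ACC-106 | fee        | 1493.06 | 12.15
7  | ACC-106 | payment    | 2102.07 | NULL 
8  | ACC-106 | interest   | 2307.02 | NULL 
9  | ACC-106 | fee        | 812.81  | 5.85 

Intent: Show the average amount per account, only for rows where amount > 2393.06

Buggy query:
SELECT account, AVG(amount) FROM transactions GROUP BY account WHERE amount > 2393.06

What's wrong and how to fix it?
Bug: Row-level WHERE must come before GROUP BY in the clause order

Fix: Move the WHERE clause before GROUP BY

Corrected query:
SELECT account, AVG(amount) FROM transactions WHERE amount > 2393.06 GROUP BY account

Result:
account | AVG(amount)
--------+------------
ACC-103 | 3631.095   
ACC-106 | 2617.62    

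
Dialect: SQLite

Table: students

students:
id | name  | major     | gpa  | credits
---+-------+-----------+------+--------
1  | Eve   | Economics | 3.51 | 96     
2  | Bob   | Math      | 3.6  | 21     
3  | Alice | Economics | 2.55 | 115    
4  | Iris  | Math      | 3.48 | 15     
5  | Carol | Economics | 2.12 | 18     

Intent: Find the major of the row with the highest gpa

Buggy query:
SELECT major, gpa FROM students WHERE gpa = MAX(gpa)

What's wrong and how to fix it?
Bug: MAX(gpa) is an aggregate and cannot be used directly in WHERE

Fix: Wrap MAX in a scalar subquery so WHERE compares against a single value

Corrected query:
SELECT major, gpa FROM students WHERE gpa = (SELECT MAX(gpa) FROM students)

Result:
major | gpa
------+----
Math  | 3.6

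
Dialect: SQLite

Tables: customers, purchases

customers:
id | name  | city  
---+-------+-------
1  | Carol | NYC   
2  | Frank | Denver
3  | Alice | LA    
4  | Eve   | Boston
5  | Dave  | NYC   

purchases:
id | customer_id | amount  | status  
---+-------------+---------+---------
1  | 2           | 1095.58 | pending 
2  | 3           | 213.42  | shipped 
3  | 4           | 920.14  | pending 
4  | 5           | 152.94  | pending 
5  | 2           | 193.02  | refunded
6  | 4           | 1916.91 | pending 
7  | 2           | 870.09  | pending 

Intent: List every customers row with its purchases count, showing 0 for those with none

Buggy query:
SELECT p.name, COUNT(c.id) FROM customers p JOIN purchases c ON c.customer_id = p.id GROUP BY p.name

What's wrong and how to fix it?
Bug: An inner join excludes parents with zero children

Fix: Switch to LEFT JOIN to retain unmatched parent rows

Corrected query:
SELECT p.name, COUNT(c.id) FROM customers p LEFT JOIN purchases c ON c.customer_id = p.id GROUP BY p.name

Result:
name  | COUNT(c.id)
------+------------
Alice | 1          
Carol | 0          
Dave  | 1          
Eve   | 2          
Frank | 3          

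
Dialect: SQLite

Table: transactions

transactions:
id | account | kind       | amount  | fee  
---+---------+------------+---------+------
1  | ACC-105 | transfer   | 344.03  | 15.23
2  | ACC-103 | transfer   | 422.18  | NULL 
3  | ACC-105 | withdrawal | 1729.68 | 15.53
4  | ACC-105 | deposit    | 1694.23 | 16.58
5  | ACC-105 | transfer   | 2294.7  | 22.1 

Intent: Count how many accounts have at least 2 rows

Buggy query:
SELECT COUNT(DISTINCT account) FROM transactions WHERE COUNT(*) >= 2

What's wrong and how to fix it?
Bug: COUNT(*) cannot appear in WHERE; the per-group count doesn't exist yet

Fix: Group first with HAVING COUNT(*) >= 2, then COUNT the resulting groups

Corrected query:
SELECT COUNT(*) FROM (SELECT account FROM transactions GROUP BY account HAVING COUNT(*) >= 2)

Result:
COUNT(*)
--------
1       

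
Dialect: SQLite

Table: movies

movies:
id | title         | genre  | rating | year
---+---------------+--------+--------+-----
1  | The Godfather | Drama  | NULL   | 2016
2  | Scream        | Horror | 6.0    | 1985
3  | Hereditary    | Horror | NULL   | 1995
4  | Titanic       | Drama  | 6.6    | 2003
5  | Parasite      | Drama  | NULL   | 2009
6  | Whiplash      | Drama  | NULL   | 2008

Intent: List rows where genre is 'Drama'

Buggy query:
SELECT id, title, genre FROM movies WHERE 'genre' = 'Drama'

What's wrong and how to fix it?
Bug: Single quotes denote string literals in SQL; the column name is being compared as a constant string

Fix: Remove the quotes around the column name (or use double quotes for an identifier)

Corrected query:
SELECT id, title, genre FROM movies WHERE genre = 'Drama'

Result:
id | title         | genre
---+---------------+------
1  | The Godfather | Drama
4  | Titanic       | Drama
5  | Parasite      | Drama
6  | Whiplash      | Drama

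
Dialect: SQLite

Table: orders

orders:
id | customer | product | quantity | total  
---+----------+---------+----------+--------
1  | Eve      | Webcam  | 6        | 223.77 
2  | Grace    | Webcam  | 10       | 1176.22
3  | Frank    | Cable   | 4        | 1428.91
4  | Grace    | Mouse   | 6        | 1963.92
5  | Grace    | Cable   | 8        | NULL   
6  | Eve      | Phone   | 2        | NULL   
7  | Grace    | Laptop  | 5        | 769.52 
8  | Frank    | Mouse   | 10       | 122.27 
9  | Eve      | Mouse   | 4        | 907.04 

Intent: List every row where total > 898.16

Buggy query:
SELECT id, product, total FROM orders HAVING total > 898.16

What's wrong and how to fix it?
Bug: This is a non-aggregate query (no GROUP BY, no aggregates), so in SQLite the HAVING clause is invalid here; a row-level condition belongs in WHERE

Fix: Use WHERE for row-level filtering

Corrected query:
SELECT id, product, total FROM orders WHERE total > 898.16

Result:
id | product | total  
---+---------+--------
2  | Webcam  | 1176.22
3  | Cable   | 1428.91
4  | Mouse   | 1963.92
9  | Mouse   | 907.04 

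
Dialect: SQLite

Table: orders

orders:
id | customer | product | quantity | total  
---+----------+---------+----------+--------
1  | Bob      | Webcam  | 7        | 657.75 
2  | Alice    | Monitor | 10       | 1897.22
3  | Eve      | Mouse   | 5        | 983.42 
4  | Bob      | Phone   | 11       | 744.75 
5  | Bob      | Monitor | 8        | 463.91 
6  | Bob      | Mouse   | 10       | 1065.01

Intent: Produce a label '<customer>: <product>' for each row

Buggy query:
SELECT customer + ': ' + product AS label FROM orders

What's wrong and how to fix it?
Bug: SQLite uses || for string concatenation; + coerces text to numbers (yielding 0)

Fix: Replace + with || to concatenate text

Corrected query:
SELECT customer || ': ' || product AS label FROM orders

Result:
label         
--------------
Bob: Webcam   
Alice: Monitor
Eve: Mouse    
Bob: Phone    
Bob: Monitor  
Bob: Mouse    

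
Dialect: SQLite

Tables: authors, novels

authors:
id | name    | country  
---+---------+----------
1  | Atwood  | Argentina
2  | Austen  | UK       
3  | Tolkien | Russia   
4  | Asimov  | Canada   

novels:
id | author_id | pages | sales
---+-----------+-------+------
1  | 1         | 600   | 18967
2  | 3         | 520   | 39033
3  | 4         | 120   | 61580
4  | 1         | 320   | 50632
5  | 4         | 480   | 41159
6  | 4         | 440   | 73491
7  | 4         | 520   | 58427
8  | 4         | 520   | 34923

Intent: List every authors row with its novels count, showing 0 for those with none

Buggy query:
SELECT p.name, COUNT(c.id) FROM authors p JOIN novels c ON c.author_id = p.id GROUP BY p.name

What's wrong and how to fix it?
Bug: An inner join excludes parents with zero children

Fix: Use LEFT JOIN so parents without children still appear (COUNT(c.id) gives 0)

Corrected query:
SELECT p.name, COUNT(c.id) FROM authors p LEFT JOIN novels c ON c.author_id = p.id GROUP BY p.name

Result:
name    | COUNT(c.id)
--------+------------
Asimov  | 5          
Atwood  | 2          
Austen  | 0          
Tolkien | 1          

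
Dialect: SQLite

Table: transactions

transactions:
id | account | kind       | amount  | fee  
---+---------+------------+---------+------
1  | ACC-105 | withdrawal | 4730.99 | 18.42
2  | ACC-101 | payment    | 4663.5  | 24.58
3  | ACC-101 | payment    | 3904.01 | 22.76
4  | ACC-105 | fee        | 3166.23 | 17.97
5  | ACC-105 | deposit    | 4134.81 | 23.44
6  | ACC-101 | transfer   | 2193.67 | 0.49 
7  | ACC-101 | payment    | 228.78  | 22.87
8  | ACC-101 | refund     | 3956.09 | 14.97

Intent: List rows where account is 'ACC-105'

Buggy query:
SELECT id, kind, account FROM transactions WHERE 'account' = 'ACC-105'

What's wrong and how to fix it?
Bug: Single quotes denote string literals in SQL; the column name is being compared as a constant string

Fix: Reference the column as account without single quotes

Corrected query:
SELECT id, kind, account FROM transactions WHERE account = 'ACC-105'

Result:
id | kind       | account
---+------------+--------
1  | withdrawal | ACC-105
4  | fee        | ACC-105
5  | deposit    | ACC-105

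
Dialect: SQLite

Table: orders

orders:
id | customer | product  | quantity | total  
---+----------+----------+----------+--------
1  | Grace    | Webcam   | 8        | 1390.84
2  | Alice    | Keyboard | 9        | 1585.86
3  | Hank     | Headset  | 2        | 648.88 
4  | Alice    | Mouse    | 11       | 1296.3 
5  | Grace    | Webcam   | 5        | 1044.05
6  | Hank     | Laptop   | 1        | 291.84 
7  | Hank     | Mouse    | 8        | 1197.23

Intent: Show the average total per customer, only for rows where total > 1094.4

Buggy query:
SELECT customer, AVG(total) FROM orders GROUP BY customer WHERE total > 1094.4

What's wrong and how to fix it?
Bug: Row-level WHERE must come before GROUP BY in the clause order

Fix: Move the WHERE clause before GROUP BY

Corrected query:
SELECT customer, AVG(total) FROM orders WHERE total > 1094.4 GROUP BY customer

Result:
customer | AVG(total)
---------+-----------
Alice    | 1441.08   
Grace    | 1390.84   
Hank     | 1197.23   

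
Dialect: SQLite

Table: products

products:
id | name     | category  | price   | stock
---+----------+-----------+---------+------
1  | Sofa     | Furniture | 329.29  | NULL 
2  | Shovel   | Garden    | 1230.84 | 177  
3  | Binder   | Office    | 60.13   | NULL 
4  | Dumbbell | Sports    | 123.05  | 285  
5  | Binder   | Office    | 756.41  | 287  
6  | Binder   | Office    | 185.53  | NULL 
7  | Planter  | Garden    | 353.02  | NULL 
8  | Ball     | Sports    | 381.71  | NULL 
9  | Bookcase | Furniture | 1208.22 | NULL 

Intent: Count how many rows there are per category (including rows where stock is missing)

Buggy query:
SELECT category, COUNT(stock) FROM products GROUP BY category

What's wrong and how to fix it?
Bug: COUNT(column) counts non-NULL values only; rows with NULL stock aren't counted

Fix: Replace COUNT(stock) with COUNT(*)

Corrected query:
SELECT category, COUNT(*) FROM products GROUP BY category

Result:
category  | COUNT(*)
----------+---------
Furniture | 2       
Garden    | 2       
Office    | 3       
Sports    | 2       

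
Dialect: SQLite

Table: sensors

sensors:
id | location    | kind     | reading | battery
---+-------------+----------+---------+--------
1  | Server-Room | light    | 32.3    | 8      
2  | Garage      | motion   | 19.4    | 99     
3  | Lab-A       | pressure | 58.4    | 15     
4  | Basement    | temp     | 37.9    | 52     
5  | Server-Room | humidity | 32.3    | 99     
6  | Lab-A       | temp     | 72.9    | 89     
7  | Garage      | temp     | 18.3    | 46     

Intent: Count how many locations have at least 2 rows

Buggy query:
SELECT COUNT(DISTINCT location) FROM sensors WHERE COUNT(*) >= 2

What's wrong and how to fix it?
Bug: WHERE filters individual rows, not groups, so a group-level COUNT is invalid there

Fix: Use a subquery that GROUPs and filters with HAVING, then count its rows

Corrected query:
SELECT COUNT(*) FROM (SELECT location FROM sensors GROUP BY location HAVING COUNT(*) >= 2)

Result:
COUNT(*)
--------
3       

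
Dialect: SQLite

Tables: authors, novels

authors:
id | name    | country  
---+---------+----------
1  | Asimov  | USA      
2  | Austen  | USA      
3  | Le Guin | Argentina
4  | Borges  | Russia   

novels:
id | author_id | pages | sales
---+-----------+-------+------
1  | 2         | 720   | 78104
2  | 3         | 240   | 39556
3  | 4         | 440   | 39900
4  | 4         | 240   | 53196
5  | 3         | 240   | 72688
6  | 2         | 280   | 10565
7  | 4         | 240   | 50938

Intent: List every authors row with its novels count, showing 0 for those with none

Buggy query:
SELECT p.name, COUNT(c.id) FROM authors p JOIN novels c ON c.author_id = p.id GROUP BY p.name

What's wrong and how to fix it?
Bug: INNER JOIN drops authors rows that have no matching novels rows

Fix: Switch to LEFT JOIN to retain unmatched parent rows

Corrected query:
SELECT p.name, COUNT(c.id) FROM authors p LEFT JOIN novels c ON c.author_id = p.id GROUP BY p.name

Result:
name    | COUNT(c.id)
--------+------------
Asimov  | 0          
Austen  | 2          
Borges  | 3          
Le Guin | 2          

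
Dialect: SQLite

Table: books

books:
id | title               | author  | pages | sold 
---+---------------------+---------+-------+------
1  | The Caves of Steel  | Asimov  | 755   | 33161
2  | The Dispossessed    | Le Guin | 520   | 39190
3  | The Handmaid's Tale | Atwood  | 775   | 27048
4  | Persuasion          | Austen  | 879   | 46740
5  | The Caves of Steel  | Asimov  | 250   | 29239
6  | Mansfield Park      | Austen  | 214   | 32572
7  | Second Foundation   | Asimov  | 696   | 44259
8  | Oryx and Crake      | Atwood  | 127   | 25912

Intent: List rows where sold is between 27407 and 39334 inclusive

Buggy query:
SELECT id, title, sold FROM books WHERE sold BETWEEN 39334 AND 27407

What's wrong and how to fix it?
Bug: BETWEEN expects the lower bound first; with 39334 AND 27407 the range is empty

Fix: Write BETWEEN 27407 AND 39334

Corrected query:
SELECT id, title, sold FROM books WHERE sold BETWEEN 27407 AND 39334

Result:
id | title              | sold 
---+--------------------+------
1  | The Caves of Steel | 33161
2  | The Dispossessed   | 39190
5  | The Caves of Steel | 29239
6  | Mansfield Park     | 32572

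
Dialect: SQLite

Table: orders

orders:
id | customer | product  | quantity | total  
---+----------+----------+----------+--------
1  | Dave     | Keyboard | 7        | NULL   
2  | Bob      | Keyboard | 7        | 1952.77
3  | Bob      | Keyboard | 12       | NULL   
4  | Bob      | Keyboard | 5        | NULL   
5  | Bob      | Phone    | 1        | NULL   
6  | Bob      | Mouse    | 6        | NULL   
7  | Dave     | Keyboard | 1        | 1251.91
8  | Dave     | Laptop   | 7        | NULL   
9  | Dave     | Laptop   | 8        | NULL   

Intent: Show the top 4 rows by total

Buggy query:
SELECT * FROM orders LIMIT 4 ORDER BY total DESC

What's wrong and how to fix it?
Bug: LIMIT must come after ORDER BY

Fix: Swap the clauses: ORDER BY first, then LIMIT

Corrected query:
SELECT * FROM orders ORDER BY total DESC LIMIT 4

Result:
id | customer | product  | quantity | total  
---+----------+----------+----------+--------
2  | Bob      | Keyboard | 7        | 1952.77
7  | Dave     | Keyboard | 1        | 1251.91
1  | Dave     | Keyboard | 7        | NULL   
3  | Bob      | Keyboard | 12       | NULL   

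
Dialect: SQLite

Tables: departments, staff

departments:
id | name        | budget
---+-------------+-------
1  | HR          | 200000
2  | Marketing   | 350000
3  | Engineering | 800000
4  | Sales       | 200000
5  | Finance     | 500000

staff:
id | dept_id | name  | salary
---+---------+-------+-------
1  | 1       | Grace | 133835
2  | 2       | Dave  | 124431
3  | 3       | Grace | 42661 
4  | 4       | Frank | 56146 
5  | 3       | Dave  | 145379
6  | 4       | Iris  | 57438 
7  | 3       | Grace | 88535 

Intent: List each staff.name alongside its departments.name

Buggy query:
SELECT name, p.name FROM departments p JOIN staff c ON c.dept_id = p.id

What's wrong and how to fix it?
Bug: Both tables have a 'name' column; the unqualified reference is ambiguous

Fix: Qualify the column with its table alias (c.name)

Corrected query:
SELECT c.name, p.name FROM departments p JOIN staff c ON c.dept_id = p.id

Result:
name  | name       
------+------------
Grace | HR         
Dave  | Marketing  
Grace | Engineering
Frank | Sales      
Dave  | Engineering
Iris  | Sales      
Grace | Engineering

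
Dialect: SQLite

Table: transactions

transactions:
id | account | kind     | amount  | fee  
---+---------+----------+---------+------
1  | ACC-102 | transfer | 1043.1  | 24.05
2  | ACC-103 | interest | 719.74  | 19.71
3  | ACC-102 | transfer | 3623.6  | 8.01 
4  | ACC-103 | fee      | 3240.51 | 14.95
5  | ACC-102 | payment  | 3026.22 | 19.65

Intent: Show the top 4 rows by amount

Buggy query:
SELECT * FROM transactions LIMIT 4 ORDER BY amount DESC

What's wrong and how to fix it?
Bug: LIMIT must come after ORDER BY

Fix: Swap the clauses: ORDER BY first, then LIMIT

Corrected query:
SELECT * FROM transactions ORDER BY amount DESC LIMIT 4

Result:
id | account | kind     | amount  | fee  
---+---------+----------+---------+------
3  | ACC-102 | transfer | 3623.6  | 8.01 
4  | ACC-103 | fee      | 3240.51 | 14.95
5  | ACC-102 | payment  | 3026.22 | 19.65
1  | ACC-102 | transfer | 1043.1  | 24.05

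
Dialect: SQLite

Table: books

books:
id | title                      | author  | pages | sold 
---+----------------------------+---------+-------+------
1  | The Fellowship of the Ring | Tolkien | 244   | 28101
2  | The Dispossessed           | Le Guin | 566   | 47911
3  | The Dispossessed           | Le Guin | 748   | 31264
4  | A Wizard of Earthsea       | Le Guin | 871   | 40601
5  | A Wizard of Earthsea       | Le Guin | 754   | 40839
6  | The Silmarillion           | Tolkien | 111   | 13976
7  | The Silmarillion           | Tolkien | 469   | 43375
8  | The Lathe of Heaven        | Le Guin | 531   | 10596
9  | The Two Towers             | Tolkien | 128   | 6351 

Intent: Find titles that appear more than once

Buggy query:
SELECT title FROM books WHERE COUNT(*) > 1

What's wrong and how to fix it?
Bug: WHERE can't reference COUNT(*); aggregates are computed after WHERE

Fix: GROUP BY title, then filter groups with HAVING COUNT(*) > 1

Corrected query:
SELECT title FROM books GROUP BY title HAVING COUNT(*) > 1

Result:
title               
--------------------
A Wizard of Earthsea
The Dispossessed    
The Silmarillion    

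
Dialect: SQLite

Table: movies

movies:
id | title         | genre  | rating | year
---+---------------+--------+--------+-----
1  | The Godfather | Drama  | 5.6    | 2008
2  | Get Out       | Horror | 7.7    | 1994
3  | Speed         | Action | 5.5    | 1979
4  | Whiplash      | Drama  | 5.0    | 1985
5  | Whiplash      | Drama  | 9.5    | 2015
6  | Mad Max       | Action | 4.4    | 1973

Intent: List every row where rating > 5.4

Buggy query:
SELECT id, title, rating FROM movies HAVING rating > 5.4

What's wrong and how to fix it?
Bug: HAVING filters the output of aggregation, but this query has no GROUP BY and no aggregate functions, so SQLite rejects it (HAVING clause on a non-aggregate query); the condition here is per row

Fix: Use WHERE for row-level filtering

Corrected query:
SELECT id, title, rating FROM movies WHERE rating > 5.4

Result:
id | title         | rating
---+---------------+-------
1  | The Godfather | 5.6   
2  | Get Out       | 7.7   
3  | Speed         | 5.5   
5  | Whiplash      | 9.5   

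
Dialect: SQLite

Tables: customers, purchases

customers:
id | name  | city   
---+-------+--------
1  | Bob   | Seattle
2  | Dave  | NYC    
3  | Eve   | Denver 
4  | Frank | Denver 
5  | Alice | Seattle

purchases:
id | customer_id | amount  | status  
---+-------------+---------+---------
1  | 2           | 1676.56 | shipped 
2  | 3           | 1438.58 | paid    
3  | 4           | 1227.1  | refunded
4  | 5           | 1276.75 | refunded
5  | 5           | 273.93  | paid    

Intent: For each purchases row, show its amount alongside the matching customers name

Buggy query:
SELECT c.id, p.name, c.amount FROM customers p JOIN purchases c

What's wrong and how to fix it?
Bug: JOIN with no ON clause produces a cartesian product; every purchases row pairs with every customers row

Fix: Specify the join condition linking the foreign key to the parent id

Corrected query:
SELECT c.id, p.name, c.amount FROM customers p JOIN purchases c ON c.customer_id = p.id

Result:
id | name  | amount 
---+-------+--------
1  | Dave  | 1676.56
2  | Eve   | 1438.58
3  | Frank | 1227.1 
4  | Alice | 1276.75
5  | Alice | 273.93 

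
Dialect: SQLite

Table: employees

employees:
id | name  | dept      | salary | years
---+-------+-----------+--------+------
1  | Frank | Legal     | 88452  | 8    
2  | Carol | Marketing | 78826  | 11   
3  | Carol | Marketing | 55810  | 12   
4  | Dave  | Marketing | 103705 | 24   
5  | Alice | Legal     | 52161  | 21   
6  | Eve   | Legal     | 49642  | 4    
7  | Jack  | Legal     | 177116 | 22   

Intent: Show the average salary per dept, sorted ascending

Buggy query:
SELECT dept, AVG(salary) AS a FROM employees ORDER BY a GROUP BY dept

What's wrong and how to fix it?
Bug: GROUP BY must precede ORDER BY

Fix: Reorder: SELECT … FROM … GROUP BY … ORDER BY …

Corrected query:
SELECT dept, AVG(salary) AS a FROM employees GROUP BY dept ORDER BY a

Result:
dept      | a       
----------+---------
Marketing | 79447   
Legal     | 91842.75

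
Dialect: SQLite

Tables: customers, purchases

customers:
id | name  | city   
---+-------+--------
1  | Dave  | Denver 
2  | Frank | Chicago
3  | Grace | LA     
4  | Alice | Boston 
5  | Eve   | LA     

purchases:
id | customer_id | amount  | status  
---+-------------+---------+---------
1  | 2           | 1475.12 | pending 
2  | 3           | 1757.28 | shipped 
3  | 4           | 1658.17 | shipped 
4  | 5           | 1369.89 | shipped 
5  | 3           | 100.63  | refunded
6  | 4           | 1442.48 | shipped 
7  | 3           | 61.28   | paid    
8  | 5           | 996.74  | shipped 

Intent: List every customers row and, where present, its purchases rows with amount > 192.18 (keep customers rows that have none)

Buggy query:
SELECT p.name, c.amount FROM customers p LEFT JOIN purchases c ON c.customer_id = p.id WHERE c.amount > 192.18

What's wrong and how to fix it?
Bug: A WHERE condition on the right-hand table after LEFT JOIN drops unmatched parents

Fix: Put 'c.amount > 192.18' in the JOIN's ON clause instead of WHERE

Corrected query:
SELECT p.name, c.amount FROM customers p LEFT JOIN purchases c ON c.customer_id = p.id AND c.amount > 192.18

Result:
name  | amount 
------+--------
Dave  | NULL   
Frank | 1475.12
Grace | 1757.28
Alice | 1442.48
Alice | 1658.17
Eve   | 996.74 
Eve   | 1369.89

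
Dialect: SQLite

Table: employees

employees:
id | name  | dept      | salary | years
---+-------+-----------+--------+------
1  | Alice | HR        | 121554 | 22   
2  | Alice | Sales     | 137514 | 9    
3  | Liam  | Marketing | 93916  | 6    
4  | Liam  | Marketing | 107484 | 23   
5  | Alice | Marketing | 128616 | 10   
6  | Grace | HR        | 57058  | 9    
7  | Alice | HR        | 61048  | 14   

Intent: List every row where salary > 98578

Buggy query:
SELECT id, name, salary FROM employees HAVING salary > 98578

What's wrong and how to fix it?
Bug: This is a non-aggregate query (no GROUP BY, no aggregates), so in SQLite the HAVING clause is invalid here; a row-level condition belongs in WHERE

Fix: Replace HAVING with WHERE since the condition applies to individual rows

Corrected query:
SELECT id, name, salary FROM employees WHERE salary > 98578

Result:
id | name  | salary
---+-------+-------
1  | Alice | 121554
2  | Alice | 137514
4  | Liam  | 107484
5  | Alice | 128616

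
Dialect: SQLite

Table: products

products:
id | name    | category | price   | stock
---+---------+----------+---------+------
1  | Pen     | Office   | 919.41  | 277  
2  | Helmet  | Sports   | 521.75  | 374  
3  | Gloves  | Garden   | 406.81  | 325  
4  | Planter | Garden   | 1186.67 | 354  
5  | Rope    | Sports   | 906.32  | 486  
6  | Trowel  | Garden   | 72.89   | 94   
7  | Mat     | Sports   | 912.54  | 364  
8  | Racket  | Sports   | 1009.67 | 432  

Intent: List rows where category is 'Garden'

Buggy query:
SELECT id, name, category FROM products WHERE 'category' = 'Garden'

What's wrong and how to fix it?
Bug: Single quotes denote string literals in SQL; the column name is being compared as a constant string

Fix: Remove the quotes around the column name (or use double quotes for an identifier)

Corrected query:
SELECT id, name, category FROM products WHERE category = 'Garden'

Result:
id | name    | category
---+---------+---------
3  | Gloves  | Garden  
4  | Planter | Garden  
6  | Trowel  | Garden  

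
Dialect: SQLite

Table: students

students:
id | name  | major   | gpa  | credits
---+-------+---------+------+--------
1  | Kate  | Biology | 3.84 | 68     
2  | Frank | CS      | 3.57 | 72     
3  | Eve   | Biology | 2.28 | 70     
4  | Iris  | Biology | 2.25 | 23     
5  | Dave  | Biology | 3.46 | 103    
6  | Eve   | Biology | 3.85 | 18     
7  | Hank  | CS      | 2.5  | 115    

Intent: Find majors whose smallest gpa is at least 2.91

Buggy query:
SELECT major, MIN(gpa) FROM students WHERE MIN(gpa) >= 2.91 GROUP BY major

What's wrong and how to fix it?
Bug: Aggregates like MIN are computed per group after WHERE runs

Fix: Use HAVING for the per-group MIN condition

Corrected query:
SELECT major, MIN(gpa) FROM students GROUP BY major HAVING MIN(gpa) >= 2.91

Result:
(no rows)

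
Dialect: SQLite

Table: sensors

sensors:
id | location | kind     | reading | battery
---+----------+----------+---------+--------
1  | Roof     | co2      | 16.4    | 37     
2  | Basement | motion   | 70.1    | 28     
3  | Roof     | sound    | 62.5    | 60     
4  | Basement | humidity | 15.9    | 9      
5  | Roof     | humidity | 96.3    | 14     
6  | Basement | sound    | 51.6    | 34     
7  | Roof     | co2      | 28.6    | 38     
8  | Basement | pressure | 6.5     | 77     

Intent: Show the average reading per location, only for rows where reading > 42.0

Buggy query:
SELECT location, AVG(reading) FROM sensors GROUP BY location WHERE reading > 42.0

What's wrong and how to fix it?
Bug: WHERE cannot follow GROUP BY

Fix: Move the WHERE clause before GROUP BY

Corrected query:
SELECT location, AVG(reading) FROM sensors WHERE reading > 42.0 GROUP BY location

Result:
location | AVG(reading)
---------+-------------
Basement | 60.85       
Roof     | 79.4        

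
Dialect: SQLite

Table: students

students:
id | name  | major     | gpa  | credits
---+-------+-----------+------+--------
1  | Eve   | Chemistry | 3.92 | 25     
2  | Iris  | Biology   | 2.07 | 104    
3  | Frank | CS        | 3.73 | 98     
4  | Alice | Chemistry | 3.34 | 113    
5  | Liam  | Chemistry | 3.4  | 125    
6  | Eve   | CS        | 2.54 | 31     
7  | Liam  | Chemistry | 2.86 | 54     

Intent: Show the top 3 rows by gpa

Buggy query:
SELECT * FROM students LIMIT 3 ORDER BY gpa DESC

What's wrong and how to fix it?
Bug: LIMIT must come after ORDER BY

Fix: Swap the clauses: ORDER BY first, then LIMIT

Corrected query:
SELECT * FROM students ORDER BY gpa DESC LIMIT 3

Result:
id | name  | major     | gpa  | credits
---+-------+-----------+------+--------
1  | Eve   | Chemistry | 3.92 | 25     
3  | Frank | CS        | 3.73 | 98     
5  | Liam  | Chemistry | 3.4  | 125    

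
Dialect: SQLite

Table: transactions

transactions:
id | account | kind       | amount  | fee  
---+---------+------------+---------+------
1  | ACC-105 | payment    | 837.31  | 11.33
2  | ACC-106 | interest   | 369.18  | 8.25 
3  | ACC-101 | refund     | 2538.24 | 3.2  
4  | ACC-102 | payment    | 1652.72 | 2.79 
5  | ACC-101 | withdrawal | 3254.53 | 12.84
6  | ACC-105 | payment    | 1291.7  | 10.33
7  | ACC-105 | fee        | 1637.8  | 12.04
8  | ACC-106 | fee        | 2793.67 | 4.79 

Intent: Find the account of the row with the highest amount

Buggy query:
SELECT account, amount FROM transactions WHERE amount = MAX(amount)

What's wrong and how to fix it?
Bug: WHERE is evaluated per row; an aggregate over the whole table isn't defined there

Fix: Wrap MAX in a scalar subquery so WHERE compares against a single value

Corrected query:
SELECT account, amount FROM transactions WHERE amount = (SELECT MAX(amount) FROM transactions)

Result:
account | amount 
--------+--------
ACC-101 | 3254.53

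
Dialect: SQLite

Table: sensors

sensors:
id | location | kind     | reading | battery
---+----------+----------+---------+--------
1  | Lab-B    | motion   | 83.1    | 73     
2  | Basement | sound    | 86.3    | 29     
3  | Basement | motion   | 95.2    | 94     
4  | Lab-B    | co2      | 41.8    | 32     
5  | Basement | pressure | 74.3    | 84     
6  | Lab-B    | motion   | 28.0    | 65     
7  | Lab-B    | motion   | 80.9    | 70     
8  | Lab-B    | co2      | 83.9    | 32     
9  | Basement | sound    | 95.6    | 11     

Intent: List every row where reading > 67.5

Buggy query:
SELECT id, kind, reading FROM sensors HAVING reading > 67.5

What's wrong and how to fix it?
Bug: This is a non-aggregate query (no GROUP BY, no aggregates), so in SQLite the HAVING clause is invalid here; a row-level condition belongs in WHERE

Fix: Replace HAVING with WHERE since the condition applies to individual rows

Corrected query:
SELECT id, kind, reading FROM sensors WHERE reading > 67.5

Result:
id | kind     | reading
---+----------+--------
1  | motion   | 83.1   
2  | sound    | 86.3   
3  | motion   | 95.2   
5  | pressure | 74.3   
7  | motion   | 80.9   
8  | co2      | 83.9   
9  | sound    | 95.6   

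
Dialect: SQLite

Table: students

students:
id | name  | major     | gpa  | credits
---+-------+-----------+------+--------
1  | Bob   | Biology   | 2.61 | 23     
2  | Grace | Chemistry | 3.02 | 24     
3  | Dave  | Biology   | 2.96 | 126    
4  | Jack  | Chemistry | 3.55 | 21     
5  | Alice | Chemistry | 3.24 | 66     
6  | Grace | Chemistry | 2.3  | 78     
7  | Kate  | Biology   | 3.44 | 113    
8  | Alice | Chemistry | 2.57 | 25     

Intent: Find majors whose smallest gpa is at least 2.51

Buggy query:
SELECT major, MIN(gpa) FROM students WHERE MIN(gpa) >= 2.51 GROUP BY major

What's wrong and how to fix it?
Bug: Aggregates like MIN are computed per group after WHERE runs

Fix: Use HAVING for the per-group MIN condition

Corrected query:
SELECT major, MIN(gpa) FROM students GROUP BY major HAVING MIN(gpa) >= 2.51

Result:
major   | MIN(gpa)
--------+---------
Biology | 2.61    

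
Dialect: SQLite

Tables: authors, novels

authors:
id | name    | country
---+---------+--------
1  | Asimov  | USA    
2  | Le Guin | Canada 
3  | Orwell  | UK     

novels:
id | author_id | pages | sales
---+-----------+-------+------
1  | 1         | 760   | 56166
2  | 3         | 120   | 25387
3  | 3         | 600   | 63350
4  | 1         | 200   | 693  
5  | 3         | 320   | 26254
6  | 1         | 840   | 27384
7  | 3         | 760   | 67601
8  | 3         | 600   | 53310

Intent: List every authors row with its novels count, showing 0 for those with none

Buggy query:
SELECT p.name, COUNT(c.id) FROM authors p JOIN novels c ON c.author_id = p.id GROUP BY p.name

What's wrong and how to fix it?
Bug: An inner join excludes parents with zero children

Fix: Use LEFT JOIN so parents without children still appear (COUNT(c.id) gives 0)

Corrected query:
SELECT p.name, COUNT(c.id) FROM authors p LEFT JOIN novels c ON c.author_id = p.id GROUP BY p.name

Result:
name    | COUNT(c.id)
--------+------------
Asimov  | 3          
Le Guin | 0          
Orwell  | 5          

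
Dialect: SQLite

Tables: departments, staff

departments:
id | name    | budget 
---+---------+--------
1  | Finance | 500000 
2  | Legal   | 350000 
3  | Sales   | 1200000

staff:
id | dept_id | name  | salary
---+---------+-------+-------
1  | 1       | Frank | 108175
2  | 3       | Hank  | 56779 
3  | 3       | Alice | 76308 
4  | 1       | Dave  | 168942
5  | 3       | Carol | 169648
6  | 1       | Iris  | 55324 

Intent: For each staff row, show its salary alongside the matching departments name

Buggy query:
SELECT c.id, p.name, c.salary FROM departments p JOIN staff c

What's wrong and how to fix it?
Bug: Missing join condition: each staff row is matched to all departments rows instead of just its own

Fix: Add ON c.dept_id = p.id to the JOIN

Corrected query:
SELECT c.id, p.name, c.salary FROM departments p JOIN staff c ON c.dept_id = p.id

Result:
id | name    | salary
---+---------+-------
1  | Finance | 108175
2  | Sales   | 56779 
3  | Sales   | 76308 
4  | Finance | 168942
5  | Sales   | 169648
6  | Finance | 55324 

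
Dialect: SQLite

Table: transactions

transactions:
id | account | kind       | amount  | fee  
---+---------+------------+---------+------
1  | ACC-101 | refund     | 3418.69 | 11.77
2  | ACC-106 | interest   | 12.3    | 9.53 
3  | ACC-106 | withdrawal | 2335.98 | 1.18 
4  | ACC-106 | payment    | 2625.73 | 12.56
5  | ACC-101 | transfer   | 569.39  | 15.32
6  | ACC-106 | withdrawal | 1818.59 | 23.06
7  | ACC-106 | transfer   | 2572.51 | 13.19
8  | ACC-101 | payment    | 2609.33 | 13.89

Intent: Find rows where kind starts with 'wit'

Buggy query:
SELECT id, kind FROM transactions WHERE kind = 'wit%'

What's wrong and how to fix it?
Bug: Wildcards only work with LIKE; '=' treats '%' as a literal character

Fix: Use LIKE for wildcard pattern matching

Corrected query:
SELECT id, kind FROM transactions WHERE kind LIKE 'wit%'

Result:
id | kind      
---+-----------
3  | withdrawal
6  | withdrawal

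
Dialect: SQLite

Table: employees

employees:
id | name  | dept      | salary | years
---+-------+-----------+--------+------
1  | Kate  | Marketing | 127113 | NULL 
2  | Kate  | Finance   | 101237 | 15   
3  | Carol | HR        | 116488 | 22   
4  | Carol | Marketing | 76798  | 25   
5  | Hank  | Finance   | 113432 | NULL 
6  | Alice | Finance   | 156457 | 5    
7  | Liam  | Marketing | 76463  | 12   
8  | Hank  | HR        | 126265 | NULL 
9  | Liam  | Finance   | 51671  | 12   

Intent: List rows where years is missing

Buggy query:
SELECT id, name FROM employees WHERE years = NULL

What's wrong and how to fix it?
Bug: '= NULL' is always unknown in SQL three-valued logic, so no rows match

Fix: Use IS NULL to test for NULL

Corrected query:
SELECT id, name FROM employees WHERE years IS NULL

Result:
id | name
---+-----
1  | Kate
5  | Hank
8  | Hank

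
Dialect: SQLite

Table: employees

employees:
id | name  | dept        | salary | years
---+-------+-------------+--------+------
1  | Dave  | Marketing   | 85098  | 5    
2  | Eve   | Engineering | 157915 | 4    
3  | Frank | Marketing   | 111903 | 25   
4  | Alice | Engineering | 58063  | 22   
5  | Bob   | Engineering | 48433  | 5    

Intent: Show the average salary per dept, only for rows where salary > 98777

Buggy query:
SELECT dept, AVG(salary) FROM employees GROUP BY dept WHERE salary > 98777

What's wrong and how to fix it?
Bug: WHERE cannot follow GROUP BY

Fix: Place WHERE between FROM and GROUP BY

Corrected query:
SELECT dept, AVG(salary) FROM employees WHERE salary > 98777 GROUP BY dept

Result:
dept        | AVG(salary)
------------+------------
Engineering | 157915     
Marketing   | 111903     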